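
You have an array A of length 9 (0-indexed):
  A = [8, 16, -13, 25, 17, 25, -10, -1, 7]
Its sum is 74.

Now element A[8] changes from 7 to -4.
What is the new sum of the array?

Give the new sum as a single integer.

Old value at index 8: 7
New value at index 8: -4
Delta = -4 - 7 = -11
New sum = old_sum + delta = 74 + (-11) = 63

Answer: 63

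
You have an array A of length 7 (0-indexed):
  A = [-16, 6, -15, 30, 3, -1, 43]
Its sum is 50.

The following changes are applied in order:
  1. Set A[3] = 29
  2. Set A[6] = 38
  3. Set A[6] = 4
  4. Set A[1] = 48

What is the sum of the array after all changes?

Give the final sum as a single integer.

Answer: 52

Derivation:
Initial sum: 50
Change 1: A[3] 30 -> 29, delta = -1, sum = 49
Change 2: A[6] 43 -> 38, delta = -5, sum = 44
Change 3: A[6] 38 -> 4, delta = -34, sum = 10
Change 4: A[1] 6 -> 48, delta = 42, sum = 52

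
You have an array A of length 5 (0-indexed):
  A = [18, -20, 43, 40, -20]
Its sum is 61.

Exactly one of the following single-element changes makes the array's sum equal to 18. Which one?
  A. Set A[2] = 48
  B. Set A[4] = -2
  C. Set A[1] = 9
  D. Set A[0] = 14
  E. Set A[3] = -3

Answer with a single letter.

Answer: E

Derivation:
Option A: A[2] 43->48, delta=5, new_sum=61+(5)=66
Option B: A[4] -20->-2, delta=18, new_sum=61+(18)=79
Option C: A[1] -20->9, delta=29, new_sum=61+(29)=90
Option D: A[0] 18->14, delta=-4, new_sum=61+(-4)=57
Option E: A[3] 40->-3, delta=-43, new_sum=61+(-43)=18 <-- matches target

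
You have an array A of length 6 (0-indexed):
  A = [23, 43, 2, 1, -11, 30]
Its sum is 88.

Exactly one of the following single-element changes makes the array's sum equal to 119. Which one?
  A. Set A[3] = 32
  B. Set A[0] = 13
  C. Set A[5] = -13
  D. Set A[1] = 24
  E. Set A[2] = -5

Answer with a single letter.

Option A: A[3] 1->32, delta=31, new_sum=88+(31)=119 <-- matches target
Option B: A[0] 23->13, delta=-10, new_sum=88+(-10)=78
Option C: A[5] 30->-13, delta=-43, new_sum=88+(-43)=45
Option D: A[1] 43->24, delta=-19, new_sum=88+(-19)=69
Option E: A[2] 2->-5, delta=-7, new_sum=88+(-7)=81

Answer: A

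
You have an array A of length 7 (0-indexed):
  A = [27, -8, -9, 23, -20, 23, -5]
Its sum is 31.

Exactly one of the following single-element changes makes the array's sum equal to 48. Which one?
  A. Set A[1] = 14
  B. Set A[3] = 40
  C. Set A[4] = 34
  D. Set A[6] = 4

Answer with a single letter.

Answer: B

Derivation:
Option A: A[1] -8->14, delta=22, new_sum=31+(22)=53
Option B: A[3] 23->40, delta=17, new_sum=31+(17)=48 <-- matches target
Option C: A[4] -20->34, delta=54, new_sum=31+(54)=85
Option D: A[6] -5->4, delta=9, new_sum=31+(9)=40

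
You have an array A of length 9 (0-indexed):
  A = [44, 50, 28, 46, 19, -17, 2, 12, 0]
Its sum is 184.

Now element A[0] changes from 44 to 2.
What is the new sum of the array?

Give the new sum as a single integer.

Answer: 142

Derivation:
Old value at index 0: 44
New value at index 0: 2
Delta = 2 - 44 = -42
New sum = old_sum + delta = 184 + (-42) = 142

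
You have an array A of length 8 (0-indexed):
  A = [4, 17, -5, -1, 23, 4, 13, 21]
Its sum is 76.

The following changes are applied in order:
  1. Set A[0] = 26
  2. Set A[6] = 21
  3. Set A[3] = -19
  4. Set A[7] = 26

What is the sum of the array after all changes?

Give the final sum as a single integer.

Initial sum: 76
Change 1: A[0] 4 -> 26, delta = 22, sum = 98
Change 2: A[6] 13 -> 21, delta = 8, sum = 106
Change 3: A[3] -1 -> -19, delta = -18, sum = 88
Change 4: A[7] 21 -> 26, delta = 5, sum = 93

Answer: 93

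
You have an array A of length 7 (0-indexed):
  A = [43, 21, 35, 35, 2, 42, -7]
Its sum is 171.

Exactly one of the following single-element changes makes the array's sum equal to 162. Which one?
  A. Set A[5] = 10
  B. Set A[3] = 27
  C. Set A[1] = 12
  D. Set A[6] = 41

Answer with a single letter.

Answer: C

Derivation:
Option A: A[5] 42->10, delta=-32, new_sum=171+(-32)=139
Option B: A[3] 35->27, delta=-8, new_sum=171+(-8)=163
Option C: A[1] 21->12, delta=-9, new_sum=171+(-9)=162 <-- matches target
Option D: A[6] -7->41, delta=48, new_sum=171+(48)=219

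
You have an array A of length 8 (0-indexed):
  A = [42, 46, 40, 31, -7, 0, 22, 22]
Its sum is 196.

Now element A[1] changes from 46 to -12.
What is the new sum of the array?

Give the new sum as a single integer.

Answer: 138

Derivation:
Old value at index 1: 46
New value at index 1: -12
Delta = -12 - 46 = -58
New sum = old_sum + delta = 196 + (-58) = 138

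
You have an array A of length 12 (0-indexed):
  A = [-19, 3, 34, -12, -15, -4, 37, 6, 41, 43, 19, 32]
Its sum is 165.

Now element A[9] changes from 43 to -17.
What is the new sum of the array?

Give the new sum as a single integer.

Answer: 105

Derivation:
Old value at index 9: 43
New value at index 9: -17
Delta = -17 - 43 = -60
New sum = old_sum + delta = 165 + (-60) = 105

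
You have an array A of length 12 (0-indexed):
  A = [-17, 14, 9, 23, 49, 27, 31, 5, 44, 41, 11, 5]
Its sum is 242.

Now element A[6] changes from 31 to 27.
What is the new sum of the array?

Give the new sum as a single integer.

Answer: 238

Derivation:
Old value at index 6: 31
New value at index 6: 27
Delta = 27 - 31 = -4
New sum = old_sum + delta = 242 + (-4) = 238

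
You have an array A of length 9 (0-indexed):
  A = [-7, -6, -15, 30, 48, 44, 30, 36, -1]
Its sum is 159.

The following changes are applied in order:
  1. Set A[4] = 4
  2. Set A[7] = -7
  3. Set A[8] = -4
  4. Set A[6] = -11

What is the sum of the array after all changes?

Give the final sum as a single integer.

Answer: 28

Derivation:
Initial sum: 159
Change 1: A[4] 48 -> 4, delta = -44, sum = 115
Change 2: A[7] 36 -> -7, delta = -43, sum = 72
Change 3: A[8] -1 -> -4, delta = -3, sum = 69
Change 4: A[6] 30 -> -11, delta = -41, sum = 28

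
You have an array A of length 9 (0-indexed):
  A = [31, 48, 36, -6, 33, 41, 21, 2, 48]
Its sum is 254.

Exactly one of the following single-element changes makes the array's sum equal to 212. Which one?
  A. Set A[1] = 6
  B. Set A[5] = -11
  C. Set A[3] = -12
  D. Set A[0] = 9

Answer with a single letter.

Option A: A[1] 48->6, delta=-42, new_sum=254+(-42)=212 <-- matches target
Option B: A[5] 41->-11, delta=-52, new_sum=254+(-52)=202
Option C: A[3] -6->-12, delta=-6, new_sum=254+(-6)=248
Option D: A[0] 31->9, delta=-22, new_sum=254+(-22)=232

Answer: A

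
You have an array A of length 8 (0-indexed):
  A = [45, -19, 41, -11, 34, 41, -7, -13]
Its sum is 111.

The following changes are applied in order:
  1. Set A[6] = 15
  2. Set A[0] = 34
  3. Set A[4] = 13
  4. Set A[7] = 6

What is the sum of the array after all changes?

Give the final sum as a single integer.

Answer: 120

Derivation:
Initial sum: 111
Change 1: A[6] -7 -> 15, delta = 22, sum = 133
Change 2: A[0] 45 -> 34, delta = -11, sum = 122
Change 3: A[4] 34 -> 13, delta = -21, sum = 101
Change 4: A[7] -13 -> 6, delta = 19, sum = 120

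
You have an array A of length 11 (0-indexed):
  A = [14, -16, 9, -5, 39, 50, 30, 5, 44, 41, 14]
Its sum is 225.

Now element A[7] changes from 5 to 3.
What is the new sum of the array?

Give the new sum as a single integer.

Answer: 223

Derivation:
Old value at index 7: 5
New value at index 7: 3
Delta = 3 - 5 = -2
New sum = old_sum + delta = 225 + (-2) = 223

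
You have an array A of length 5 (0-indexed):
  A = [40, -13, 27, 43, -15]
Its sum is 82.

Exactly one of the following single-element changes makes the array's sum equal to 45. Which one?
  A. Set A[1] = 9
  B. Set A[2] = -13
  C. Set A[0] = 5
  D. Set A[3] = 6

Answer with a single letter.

Option A: A[1] -13->9, delta=22, new_sum=82+(22)=104
Option B: A[2] 27->-13, delta=-40, new_sum=82+(-40)=42
Option C: A[0] 40->5, delta=-35, new_sum=82+(-35)=47
Option D: A[3] 43->6, delta=-37, new_sum=82+(-37)=45 <-- matches target

Answer: D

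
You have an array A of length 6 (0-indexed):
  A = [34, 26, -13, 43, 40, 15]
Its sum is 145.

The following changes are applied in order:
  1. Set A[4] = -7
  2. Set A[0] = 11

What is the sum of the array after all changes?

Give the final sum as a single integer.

Initial sum: 145
Change 1: A[4] 40 -> -7, delta = -47, sum = 98
Change 2: A[0] 34 -> 11, delta = -23, sum = 75

Answer: 75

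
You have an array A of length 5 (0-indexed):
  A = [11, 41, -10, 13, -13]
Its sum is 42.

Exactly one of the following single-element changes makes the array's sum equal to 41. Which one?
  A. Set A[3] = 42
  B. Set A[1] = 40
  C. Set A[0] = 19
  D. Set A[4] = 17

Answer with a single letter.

Answer: B

Derivation:
Option A: A[3] 13->42, delta=29, new_sum=42+(29)=71
Option B: A[1] 41->40, delta=-1, new_sum=42+(-1)=41 <-- matches target
Option C: A[0] 11->19, delta=8, new_sum=42+(8)=50
Option D: A[4] -13->17, delta=30, new_sum=42+(30)=72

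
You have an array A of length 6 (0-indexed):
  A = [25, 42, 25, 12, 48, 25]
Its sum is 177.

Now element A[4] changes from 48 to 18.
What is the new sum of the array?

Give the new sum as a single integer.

Answer: 147

Derivation:
Old value at index 4: 48
New value at index 4: 18
Delta = 18 - 48 = -30
New sum = old_sum + delta = 177 + (-30) = 147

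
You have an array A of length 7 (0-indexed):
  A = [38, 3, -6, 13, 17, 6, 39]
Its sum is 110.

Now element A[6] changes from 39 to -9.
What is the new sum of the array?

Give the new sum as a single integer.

Old value at index 6: 39
New value at index 6: -9
Delta = -9 - 39 = -48
New sum = old_sum + delta = 110 + (-48) = 62

Answer: 62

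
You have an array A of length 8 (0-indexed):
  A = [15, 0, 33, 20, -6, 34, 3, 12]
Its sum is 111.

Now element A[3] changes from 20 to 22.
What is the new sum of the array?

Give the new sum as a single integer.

Answer: 113

Derivation:
Old value at index 3: 20
New value at index 3: 22
Delta = 22 - 20 = 2
New sum = old_sum + delta = 111 + (2) = 113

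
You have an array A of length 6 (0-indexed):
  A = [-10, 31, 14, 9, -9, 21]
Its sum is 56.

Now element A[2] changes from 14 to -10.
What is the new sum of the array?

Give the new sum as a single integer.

Old value at index 2: 14
New value at index 2: -10
Delta = -10 - 14 = -24
New sum = old_sum + delta = 56 + (-24) = 32

Answer: 32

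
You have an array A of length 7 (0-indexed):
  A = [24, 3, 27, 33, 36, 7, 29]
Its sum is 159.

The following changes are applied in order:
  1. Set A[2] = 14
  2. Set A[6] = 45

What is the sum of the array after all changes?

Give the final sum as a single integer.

Initial sum: 159
Change 1: A[2] 27 -> 14, delta = -13, sum = 146
Change 2: A[6] 29 -> 45, delta = 16, sum = 162

Answer: 162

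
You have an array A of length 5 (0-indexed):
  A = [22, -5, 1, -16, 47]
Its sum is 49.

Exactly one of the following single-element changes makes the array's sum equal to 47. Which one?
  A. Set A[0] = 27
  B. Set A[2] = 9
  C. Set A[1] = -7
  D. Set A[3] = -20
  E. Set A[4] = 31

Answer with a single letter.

Option A: A[0] 22->27, delta=5, new_sum=49+(5)=54
Option B: A[2] 1->9, delta=8, new_sum=49+(8)=57
Option C: A[1] -5->-7, delta=-2, new_sum=49+(-2)=47 <-- matches target
Option D: A[3] -16->-20, delta=-4, new_sum=49+(-4)=45
Option E: A[4] 47->31, delta=-16, new_sum=49+(-16)=33

Answer: C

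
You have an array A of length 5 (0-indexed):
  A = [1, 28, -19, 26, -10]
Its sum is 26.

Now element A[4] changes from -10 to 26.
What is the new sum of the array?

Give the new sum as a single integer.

Old value at index 4: -10
New value at index 4: 26
Delta = 26 - -10 = 36
New sum = old_sum + delta = 26 + (36) = 62

Answer: 62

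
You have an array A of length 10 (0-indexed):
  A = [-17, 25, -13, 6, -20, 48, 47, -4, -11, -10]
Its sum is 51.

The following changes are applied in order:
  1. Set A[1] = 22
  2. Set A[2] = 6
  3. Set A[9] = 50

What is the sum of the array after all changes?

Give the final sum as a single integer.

Answer: 127

Derivation:
Initial sum: 51
Change 1: A[1] 25 -> 22, delta = -3, sum = 48
Change 2: A[2] -13 -> 6, delta = 19, sum = 67
Change 3: A[9] -10 -> 50, delta = 60, sum = 127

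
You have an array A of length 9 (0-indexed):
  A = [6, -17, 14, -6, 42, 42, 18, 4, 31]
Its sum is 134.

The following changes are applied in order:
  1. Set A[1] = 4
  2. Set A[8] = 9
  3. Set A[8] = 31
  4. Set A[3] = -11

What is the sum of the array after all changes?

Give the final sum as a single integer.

Answer: 150

Derivation:
Initial sum: 134
Change 1: A[1] -17 -> 4, delta = 21, sum = 155
Change 2: A[8] 31 -> 9, delta = -22, sum = 133
Change 3: A[8] 9 -> 31, delta = 22, sum = 155
Change 4: A[3] -6 -> -11, delta = -5, sum = 150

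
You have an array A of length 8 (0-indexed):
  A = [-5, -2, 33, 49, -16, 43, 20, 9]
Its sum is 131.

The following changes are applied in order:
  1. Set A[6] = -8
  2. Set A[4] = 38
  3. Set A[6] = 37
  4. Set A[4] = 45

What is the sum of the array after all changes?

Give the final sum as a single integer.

Initial sum: 131
Change 1: A[6] 20 -> -8, delta = -28, sum = 103
Change 2: A[4] -16 -> 38, delta = 54, sum = 157
Change 3: A[6] -8 -> 37, delta = 45, sum = 202
Change 4: A[4] 38 -> 45, delta = 7, sum = 209

Answer: 209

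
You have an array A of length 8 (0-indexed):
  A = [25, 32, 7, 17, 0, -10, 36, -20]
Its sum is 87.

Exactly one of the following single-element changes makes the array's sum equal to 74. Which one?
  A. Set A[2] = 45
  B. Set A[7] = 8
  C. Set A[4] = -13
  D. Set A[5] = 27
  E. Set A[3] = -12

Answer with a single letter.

Answer: C

Derivation:
Option A: A[2] 7->45, delta=38, new_sum=87+(38)=125
Option B: A[7] -20->8, delta=28, new_sum=87+(28)=115
Option C: A[4] 0->-13, delta=-13, new_sum=87+(-13)=74 <-- matches target
Option D: A[5] -10->27, delta=37, new_sum=87+(37)=124
Option E: A[3] 17->-12, delta=-29, new_sum=87+(-29)=58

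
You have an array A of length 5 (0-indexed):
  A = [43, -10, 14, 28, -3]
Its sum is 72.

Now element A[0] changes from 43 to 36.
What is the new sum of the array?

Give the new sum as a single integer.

Old value at index 0: 43
New value at index 0: 36
Delta = 36 - 43 = -7
New sum = old_sum + delta = 72 + (-7) = 65

Answer: 65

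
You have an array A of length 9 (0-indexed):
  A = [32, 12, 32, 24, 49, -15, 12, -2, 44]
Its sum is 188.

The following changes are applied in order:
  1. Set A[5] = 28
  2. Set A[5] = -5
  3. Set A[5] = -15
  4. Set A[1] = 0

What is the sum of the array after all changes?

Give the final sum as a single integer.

Answer: 176

Derivation:
Initial sum: 188
Change 1: A[5] -15 -> 28, delta = 43, sum = 231
Change 2: A[5] 28 -> -5, delta = -33, sum = 198
Change 3: A[5] -5 -> -15, delta = -10, sum = 188
Change 4: A[1] 12 -> 0, delta = -12, sum = 176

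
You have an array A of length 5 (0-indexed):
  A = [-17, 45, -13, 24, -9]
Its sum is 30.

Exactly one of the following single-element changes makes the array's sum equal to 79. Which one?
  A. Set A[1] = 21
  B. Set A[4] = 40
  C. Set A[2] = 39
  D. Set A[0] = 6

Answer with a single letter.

Option A: A[1] 45->21, delta=-24, new_sum=30+(-24)=6
Option B: A[4] -9->40, delta=49, new_sum=30+(49)=79 <-- matches target
Option C: A[2] -13->39, delta=52, new_sum=30+(52)=82
Option D: A[0] -17->6, delta=23, new_sum=30+(23)=53

Answer: B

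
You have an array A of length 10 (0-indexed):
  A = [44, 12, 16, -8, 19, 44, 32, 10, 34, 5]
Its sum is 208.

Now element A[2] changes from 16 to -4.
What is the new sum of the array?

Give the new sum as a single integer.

Answer: 188

Derivation:
Old value at index 2: 16
New value at index 2: -4
Delta = -4 - 16 = -20
New sum = old_sum + delta = 208 + (-20) = 188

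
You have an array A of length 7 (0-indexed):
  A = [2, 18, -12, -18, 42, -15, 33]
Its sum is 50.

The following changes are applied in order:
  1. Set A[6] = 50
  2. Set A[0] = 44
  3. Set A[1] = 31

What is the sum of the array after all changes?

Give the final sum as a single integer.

Answer: 122

Derivation:
Initial sum: 50
Change 1: A[6] 33 -> 50, delta = 17, sum = 67
Change 2: A[0] 2 -> 44, delta = 42, sum = 109
Change 3: A[1] 18 -> 31, delta = 13, sum = 122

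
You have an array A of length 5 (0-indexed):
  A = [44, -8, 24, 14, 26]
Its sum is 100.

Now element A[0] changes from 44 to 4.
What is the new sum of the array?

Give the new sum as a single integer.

Old value at index 0: 44
New value at index 0: 4
Delta = 4 - 44 = -40
New sum = old_sum + delta = 100 + (-40) = 60

Answer: 60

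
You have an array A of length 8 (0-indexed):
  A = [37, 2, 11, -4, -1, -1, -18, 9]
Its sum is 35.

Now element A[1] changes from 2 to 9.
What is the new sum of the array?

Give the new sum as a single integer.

Old value at index 1: 2
New value at index 1: 9
Delta = 9 - 2 = 7
New sum = old_sum + delta = 35 + (7) = 42

Answer: 42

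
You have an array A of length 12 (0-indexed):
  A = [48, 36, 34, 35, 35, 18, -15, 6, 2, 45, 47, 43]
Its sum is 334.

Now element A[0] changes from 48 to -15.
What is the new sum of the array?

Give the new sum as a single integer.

Old value at index 0: 48
New value at index 0: -15
Delta = -15 - 48 = -63
New sum = old_sum + delta = 334 + (-63) = 271

Answer: 271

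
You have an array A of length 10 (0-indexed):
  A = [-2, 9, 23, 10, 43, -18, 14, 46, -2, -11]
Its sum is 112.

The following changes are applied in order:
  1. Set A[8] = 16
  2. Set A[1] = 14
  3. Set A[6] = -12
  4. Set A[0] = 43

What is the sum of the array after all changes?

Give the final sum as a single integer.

Answer: 154

Derivation:
Initial sum: 112
Change 1: A[8] -2 -> 16, delta = 18, sum = 130
Change 2: A[1] 9 -> 14, delta = 5, sum = 135
Change 3: A[6] 14 -> -12, delta = -26, sum = 109
Change 4: A[0] -2 -> 43, delta = 45, sum = 154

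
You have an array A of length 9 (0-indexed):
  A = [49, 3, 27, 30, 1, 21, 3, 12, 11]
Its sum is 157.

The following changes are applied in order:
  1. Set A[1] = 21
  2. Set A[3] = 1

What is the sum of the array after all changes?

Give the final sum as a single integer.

Initial sum: 157
Change 1: A[1] 3 -> 21, delta = 18, sum = 175
Change 2: A[3] 30 -> 1, delta = -29, sum = 146

Answer: 146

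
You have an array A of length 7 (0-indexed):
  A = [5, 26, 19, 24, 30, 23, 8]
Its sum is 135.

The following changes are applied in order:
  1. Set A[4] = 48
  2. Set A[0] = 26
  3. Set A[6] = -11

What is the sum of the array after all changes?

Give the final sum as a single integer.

Answer: 155

Derivation:
Initial sum: 135
Change 1: A[4] 30 -> 48, delta = 18, sum = 153
Change 2: A[0] 5 -> 26, delta = 21, sum = 174
Change 3: A[6] 8 -> -11, delta = -19, sum = 155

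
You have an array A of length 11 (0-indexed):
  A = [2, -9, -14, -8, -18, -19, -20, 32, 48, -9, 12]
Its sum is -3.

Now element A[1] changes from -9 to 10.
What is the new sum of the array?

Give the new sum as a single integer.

Answer: 16

Derivation:
Old value at index 1: -9
New value at index 1: 10
Delta = 10 - -9 = 19
New sum = old_sum + delta = -3 + (19) = 16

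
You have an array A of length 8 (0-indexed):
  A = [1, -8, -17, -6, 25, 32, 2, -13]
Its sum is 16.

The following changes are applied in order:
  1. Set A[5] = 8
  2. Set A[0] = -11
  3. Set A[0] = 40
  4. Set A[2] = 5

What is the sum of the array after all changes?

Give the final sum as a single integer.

Answer: 53

Derivation:
Initial sum: 16
Change 1: A[5] 32 -> 8, delta = -24, sum = -8
Change 2: A[0] 1 -> -11, delta = -12, sum = -20
Change 3: A[0] -11 -> 40, delta = 51, sum = 31
Change 4: A[2] -17 -> 5, delta = 22, sum = 53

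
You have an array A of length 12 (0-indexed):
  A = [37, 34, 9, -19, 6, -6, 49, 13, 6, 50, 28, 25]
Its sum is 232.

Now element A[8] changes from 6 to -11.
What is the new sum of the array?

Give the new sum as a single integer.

Answer: 215

Derivation:
Old value at index 8: 6
New value at index 8: -11
Delta = -11 - 6 = -17
New sum = old_sum + delta = 232 + (-17) = 215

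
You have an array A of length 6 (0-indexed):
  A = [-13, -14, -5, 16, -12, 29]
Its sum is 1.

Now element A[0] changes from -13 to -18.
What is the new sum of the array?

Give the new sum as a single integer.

Answer: -4

Derivation:
Old value at index 0: -13
New value at index 0: -18
Delta = -18 - -13 = -5
New sum = old_sum + delta = 1 + (-5) = -4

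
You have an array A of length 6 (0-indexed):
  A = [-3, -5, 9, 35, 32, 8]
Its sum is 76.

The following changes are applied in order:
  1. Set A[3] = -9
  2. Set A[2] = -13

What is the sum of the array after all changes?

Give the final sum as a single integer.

Initial sum: 76
Change 1: A[3] 35 -> -9, delta = -44, sum = 32
Change 2: A[2] 9 -> -13, delta = -22, sum = 10

Answer: 10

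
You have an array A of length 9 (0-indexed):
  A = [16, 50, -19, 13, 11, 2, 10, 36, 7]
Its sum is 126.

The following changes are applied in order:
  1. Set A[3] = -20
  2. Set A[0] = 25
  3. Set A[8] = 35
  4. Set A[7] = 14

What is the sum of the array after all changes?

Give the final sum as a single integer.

Answer: 108

Derivation:
Initial sum: 126
Change 1: A[3] 13 -> -20, delta = -33, sum = 93
Change 2: A[0] 16 -> 25, delta = 9, sum = 102
Change 3: A[8] 7 -> 35, delta = 28, sum = 130
Change 4: A[7] 36 -> 14, delta = -22, sum = 108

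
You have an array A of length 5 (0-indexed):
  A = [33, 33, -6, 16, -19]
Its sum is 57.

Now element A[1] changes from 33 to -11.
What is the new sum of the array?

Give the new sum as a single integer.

Old value at index 1: 33
New value at index 1: -11
Delta = -11 - 33 = -44
New sum = old_sum + delta = 57 + (-44) = 13

Answer: 13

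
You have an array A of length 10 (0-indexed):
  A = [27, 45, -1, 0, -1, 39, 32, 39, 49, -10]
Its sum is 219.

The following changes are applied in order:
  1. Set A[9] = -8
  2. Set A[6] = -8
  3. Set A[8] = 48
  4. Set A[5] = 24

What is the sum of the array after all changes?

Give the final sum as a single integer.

Initial sum: 219
Change 1: A[9] -10 -> -8, delta = 2, sum = 221
Change 2: A[6] 32 -> -8, delta = -40, sum = 181
Change 3: A[8] 49 -> 48, delta = -1, sum = 180
Change 4: A[5] 39 -> 24, delta = -15, sum = 165

Answer: 165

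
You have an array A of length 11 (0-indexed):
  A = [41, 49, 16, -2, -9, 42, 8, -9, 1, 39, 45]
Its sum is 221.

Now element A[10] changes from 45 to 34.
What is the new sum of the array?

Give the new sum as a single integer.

Answer: 210

Derivation:
Old value at index 10: 45
New value at index 10: 34
Delta = 34 - 45 = -11
New sum = old_sum + delta = 221 + (-11) = 210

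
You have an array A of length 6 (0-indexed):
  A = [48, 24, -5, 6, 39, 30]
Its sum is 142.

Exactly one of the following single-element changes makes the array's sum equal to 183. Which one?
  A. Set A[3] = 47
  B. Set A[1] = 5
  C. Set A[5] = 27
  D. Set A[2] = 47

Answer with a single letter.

Option A: A[3] 6->47, delta=41, new_sum=142+(41)=183 <-- matches target
Option B: A[1] 24->5, delta=-19, new_sum=142+(-19)=123
Option C: A[5] 30->27, delta=-3, new_sum=142+(-3)=139
Option D: A[2] -5->47, delta=52, new_sum=142+(52)=194

Answer: A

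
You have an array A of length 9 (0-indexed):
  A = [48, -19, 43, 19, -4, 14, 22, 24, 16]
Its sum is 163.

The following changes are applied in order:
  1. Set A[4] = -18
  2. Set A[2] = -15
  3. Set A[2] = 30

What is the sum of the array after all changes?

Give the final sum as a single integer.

Answer: 136

Derivation:
Initial sum: 163
Change 1: A[4] -4 -> -18, delta = -14, sum = 149
Change 2: A[2] 43 -> -15, delta = -58, sum = 91
Change 3: A[2] -15 -> 30, delta = 45, sum = 136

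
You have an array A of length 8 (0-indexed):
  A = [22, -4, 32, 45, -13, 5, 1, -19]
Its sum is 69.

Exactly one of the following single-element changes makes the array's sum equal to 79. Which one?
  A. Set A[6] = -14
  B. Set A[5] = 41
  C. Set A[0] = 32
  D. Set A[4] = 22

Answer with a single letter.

Answer: C

Derivation:
Option A: A[6] 1->-14, delta=-15, new_sum=69+(-15)=54
Option B: A[5] 5->41, delta=36, new_sum=69+(36)=105
Option C: A[0] 22->32, delta=10, new_sum=69+(10)=79 <-- matches target
Option D: A[4] -13->22, delta=35, new_sum=69+(35)=104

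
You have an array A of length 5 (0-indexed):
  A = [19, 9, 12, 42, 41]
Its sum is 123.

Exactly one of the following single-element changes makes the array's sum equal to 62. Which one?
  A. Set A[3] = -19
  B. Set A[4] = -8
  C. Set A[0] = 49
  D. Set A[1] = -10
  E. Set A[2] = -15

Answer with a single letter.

Option A: A[3] 42->-19, delta=-61, new_sum=123+(-61)=62 <-- matches target
Option B: A[4] 41->-8, delta=-49, new_sum=123+(-49)=74
Option C: A[0] 19->49, delta=30, new_sum=123+(30)=153
Option D: A[1] 9->-10, delta=-19, new_sum=123+(-19)=104
Option E: A[2] 12->-15, delta=-27, new_sum=123+(-27)=96

Answer: A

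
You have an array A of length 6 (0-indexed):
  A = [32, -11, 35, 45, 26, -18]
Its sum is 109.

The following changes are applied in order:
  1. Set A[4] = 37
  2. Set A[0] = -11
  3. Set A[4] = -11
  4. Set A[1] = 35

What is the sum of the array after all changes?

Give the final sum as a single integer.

Initial sum: 109
Change 1: A[4] 26 -> 37, delta = 11, sum = 120
Change 2: A[0] 32 -> -11, delta = -43, sum = 77
Change 3: A[4] 37 -> -11, delta = -48, sum = 29
Change 4: A[1] -11 -> 35, delta = 46, sum = 75

Answer: 75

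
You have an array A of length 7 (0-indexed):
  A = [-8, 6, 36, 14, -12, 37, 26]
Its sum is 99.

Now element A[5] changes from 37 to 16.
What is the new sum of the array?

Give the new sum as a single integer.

Old value at index 5: 37
New value at index 5: 16
Delta = 16 - 37 = -21
New sum = old_sum + delta = 99 + (-21) = 78

Answer: 78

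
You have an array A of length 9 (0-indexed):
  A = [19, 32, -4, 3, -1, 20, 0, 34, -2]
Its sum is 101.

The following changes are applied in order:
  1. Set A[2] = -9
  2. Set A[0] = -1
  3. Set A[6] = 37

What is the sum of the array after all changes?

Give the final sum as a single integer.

Answer: 113

Derivation:
Initial sum: 101
Change 1: A[2] -4 -> -9, delta = -5, sum = 96
Change 2: A[0] 19 -> -1, delta = -20, sum = 76
Change 3: A[6] 0 -> 37, delta = 37, sum = 113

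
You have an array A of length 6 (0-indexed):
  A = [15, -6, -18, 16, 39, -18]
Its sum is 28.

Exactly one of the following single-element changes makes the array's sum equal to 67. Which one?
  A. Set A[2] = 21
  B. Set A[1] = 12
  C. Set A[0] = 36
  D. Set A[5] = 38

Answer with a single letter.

Option A: A[2] -18->21, delta=39, new_sum=28+(39)=67 <-- matches target
Option B: A[1] -6->12, delta=18, new_sum=28+(18)=46
Option C: A[0] 15->36, delta=21, new_sum=28+(21)=49
Option D: A[5] -18->38, delta=56, new_sum=28+(56)=84

Answer: A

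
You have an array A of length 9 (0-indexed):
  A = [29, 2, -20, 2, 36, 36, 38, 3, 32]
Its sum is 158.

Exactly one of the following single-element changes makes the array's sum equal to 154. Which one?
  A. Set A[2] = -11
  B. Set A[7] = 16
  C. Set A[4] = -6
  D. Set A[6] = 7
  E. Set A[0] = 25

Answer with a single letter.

Option A: A[2] -20->-11, delta=9, new_sum=158+(9)=167
Option B: A[7] 3->16, delta=13, new_sum=158+(13)=171
Option C: A[4] 36->-6, delta=-42, new_sum=158+(-42)=116
Option D: A[6] 38->7, delta=-31, new_sum=158+(-31)=127
Option E: A[0] 29->25, delta=-4, new_sum=158+(-4)=154 <-- matches target

Answer: E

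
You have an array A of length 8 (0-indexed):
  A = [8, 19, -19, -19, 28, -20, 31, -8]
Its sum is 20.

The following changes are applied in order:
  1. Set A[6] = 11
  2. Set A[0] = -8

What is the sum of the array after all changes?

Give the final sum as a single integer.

Answer: -16

Derivation:
Initial sum: 20
Change 1: A[6] 31 -> 11, delta = -20, sum = 0
Change 2: A[0] 8 -> -8, delta = -16, sum = -16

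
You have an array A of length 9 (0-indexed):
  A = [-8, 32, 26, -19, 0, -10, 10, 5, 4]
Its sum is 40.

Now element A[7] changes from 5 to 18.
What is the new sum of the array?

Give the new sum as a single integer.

Answer: 53

Derivation:
Old value at index 7: 5
New value at index 7: 18
Delta = 18 - 5 = 13
New sum = old_sum + delta = 40 + (13) = 53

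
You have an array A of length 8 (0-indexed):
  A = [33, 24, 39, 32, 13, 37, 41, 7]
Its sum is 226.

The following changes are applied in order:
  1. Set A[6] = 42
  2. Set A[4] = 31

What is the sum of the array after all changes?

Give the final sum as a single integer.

Answer: 245

Derivation:
Initial sum: 226
Change 1: A[6] 41 -> 42, delta = 1, sum = 227
Change 2: A[4] 13 -> 31, delta = 18, sum = 245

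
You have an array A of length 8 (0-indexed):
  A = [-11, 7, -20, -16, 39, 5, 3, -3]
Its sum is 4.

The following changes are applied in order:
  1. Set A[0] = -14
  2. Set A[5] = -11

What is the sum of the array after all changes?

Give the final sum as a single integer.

Initial sum: 4
Change 1: A[0] -11 -> -14, delta = -3, sum = 1
Change 2: A[5] 5 -> -11, delta = -16, sum = -15

Answer: -15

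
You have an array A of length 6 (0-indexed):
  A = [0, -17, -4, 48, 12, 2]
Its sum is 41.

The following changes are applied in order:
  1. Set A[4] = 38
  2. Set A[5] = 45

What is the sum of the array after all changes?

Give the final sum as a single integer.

Answer: 110

Derivation:
Initial sum: 41
Change 1: A[4] 12 -> 38, delta = 26, sum = 67
Change 2: A[5] 2 -> 45, delta = 43, sum = 110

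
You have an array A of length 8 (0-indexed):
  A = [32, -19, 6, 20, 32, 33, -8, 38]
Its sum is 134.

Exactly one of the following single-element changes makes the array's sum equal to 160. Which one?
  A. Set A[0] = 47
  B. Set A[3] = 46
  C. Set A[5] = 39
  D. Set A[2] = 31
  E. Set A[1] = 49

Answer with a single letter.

Answer: B

Derivation:
Option A: A[0] 32->47, delta=15, new_sum=134+(15)=149
Option B: A[3] 20->46, delta=26, new_sum=134+(26)=160 <-- matches target
Option C: A[5] 33->39, delta=6, new_sum=134+(6)=140
Option D: A[2] 6->31, delta=25, new_sum=134+(25)=159
Option E: A[1] -19->49, delta=68, new_sum=134+(68)=202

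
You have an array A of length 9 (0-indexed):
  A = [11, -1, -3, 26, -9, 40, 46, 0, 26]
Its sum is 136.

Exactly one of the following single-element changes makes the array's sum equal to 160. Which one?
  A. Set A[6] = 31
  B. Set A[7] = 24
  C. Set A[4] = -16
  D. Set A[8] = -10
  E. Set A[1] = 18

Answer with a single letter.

Option A: A[6] 46->31, delta=-15, new_sum=136+(-15)=121
Option B: A[7] 0->24, delta=24, new_sum=136+(24)=160 <-- matches target
Option C: A[4] -9->-16, delta=-7, new_sum=136+(-7)=129
Option D: A[8] 26->-10, delta=-36, new_sum=136+(-36)=100
Option E: A[1] -1->18, delta=19, new_sum=136+(19)=155

Answer: B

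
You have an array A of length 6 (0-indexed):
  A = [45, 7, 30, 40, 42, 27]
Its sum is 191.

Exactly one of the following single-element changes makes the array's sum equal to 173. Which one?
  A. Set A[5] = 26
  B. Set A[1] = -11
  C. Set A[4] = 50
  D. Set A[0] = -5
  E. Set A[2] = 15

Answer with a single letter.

Option A: A[5] 27->26, delta=-1, new_sum=191+(-1)=190
Option B: A[1] 7->-11, delta=-18, new_sum=191+(-18)=173 <-- matches target
Option C: A[4] 42->50, delta=8, new_sum=191+(8)=199
Option D: A[0] 45->-5, delta=-50, new_sum=191+(-50)=141
Option E: A[2] 30->15, delta=-15, new_sum=191+(-15)=176

Answer: B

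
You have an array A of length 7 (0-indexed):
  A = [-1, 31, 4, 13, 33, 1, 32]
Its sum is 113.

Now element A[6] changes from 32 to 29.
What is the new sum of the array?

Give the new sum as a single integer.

Old value at index 6: 32
New value at index 6: 29
Delta = 29 - 32 = -3
New sum = old_sum + delta = 113 + (-3) = 110

Answer: 110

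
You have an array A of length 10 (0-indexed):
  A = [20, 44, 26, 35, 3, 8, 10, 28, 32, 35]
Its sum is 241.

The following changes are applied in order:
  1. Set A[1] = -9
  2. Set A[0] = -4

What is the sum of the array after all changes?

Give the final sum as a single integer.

Initial sum: 241
Change 1: A[1] 44 -> -9, delta = -53, sum = 188
Change 2: A[0] 20 -> -4, delta = -24, sum = 164

Answer: 164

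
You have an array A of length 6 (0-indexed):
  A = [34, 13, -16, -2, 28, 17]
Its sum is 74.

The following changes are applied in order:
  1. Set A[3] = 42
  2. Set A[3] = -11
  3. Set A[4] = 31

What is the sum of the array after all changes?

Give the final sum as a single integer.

Answer: 68

Derivation:
Initial sum: 74
Change 1: A[3] -2 -> 42, delta = 44, sum = 118
Change 2: A[3] 42 -> -11, delta = -53, sum = 65
Change 3: A[4] 28 -> 31, delta = 3, sum = 68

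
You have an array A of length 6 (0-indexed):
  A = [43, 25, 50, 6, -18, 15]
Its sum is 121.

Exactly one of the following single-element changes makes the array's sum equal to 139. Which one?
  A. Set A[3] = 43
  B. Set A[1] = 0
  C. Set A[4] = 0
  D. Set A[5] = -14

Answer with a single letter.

Option A: A[3] 6->43, delta=37, new_sum=121+(37)=158
Option B: A[1] 25->0, delta=-25, new_sum=121+(-25)=96
Option C: A[4] -18->0, delta=18, new_sum=121+(18)=139 <-- matches target
Option D: A[5] 15->-14, delta=-29, new_sum=121+(-29)=92

Answer: C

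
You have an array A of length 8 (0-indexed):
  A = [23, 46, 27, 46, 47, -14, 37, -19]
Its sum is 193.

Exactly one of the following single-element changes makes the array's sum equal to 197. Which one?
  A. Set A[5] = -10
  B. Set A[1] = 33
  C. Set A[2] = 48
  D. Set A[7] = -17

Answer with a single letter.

Answer: A

Derivation:
Option A: A[5] -14->-10, delta=4, new_sum=193+(4)=197 <-- matches target
Option B: A[1] 46->33, delta=-13, new_sum=193+(-13)=180
Option C: A[2] 27->48, delta=21, new_sum=193+(21)=214
Option D: A[7] -19->-17, delta=2, new_sum=193+(2)=195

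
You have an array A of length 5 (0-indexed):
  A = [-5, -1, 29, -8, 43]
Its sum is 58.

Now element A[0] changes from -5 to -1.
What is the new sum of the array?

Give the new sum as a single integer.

Answer: 62

Derivation:
Old value at index 0: -5
New value at index 0: -1
Delta = -1 - -5 = 4
New sum = old_sum + delta = 58 + (4) = 62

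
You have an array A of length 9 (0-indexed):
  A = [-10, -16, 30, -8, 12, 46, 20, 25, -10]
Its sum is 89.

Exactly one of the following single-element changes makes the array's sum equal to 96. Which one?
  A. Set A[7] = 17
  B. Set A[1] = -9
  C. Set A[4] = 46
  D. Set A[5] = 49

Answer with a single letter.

Answer: B

Derivation:
Option A: A[7] 25->17, delta=-8, new_sum=89+(-8)=81
Option B: A[1] -16->-9, delta=7, new_sum=89+(7)=96 <-- matches target
Option C: A[4] 12->46, delta=34, new_sum=89+(34)=123
Option D: A[5] 46->49, delta=3, new_sum=89+(3)=92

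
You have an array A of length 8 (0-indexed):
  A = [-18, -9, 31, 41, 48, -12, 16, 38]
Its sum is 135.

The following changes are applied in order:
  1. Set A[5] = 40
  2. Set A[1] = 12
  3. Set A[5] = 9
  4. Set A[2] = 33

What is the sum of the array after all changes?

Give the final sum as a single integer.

Answer: 179

Derivation:
Initial sum: 135
Change 1: A[5] -12 -> 40, delta = 52, sum = 187
Change 2: A[1] -9 -> 12, delta = 21, sum = 208
Change 3: A[5] 40 -> 9, delta = -31, sum = 177
Change 4: A[2] 31 -> 33, delta = 2, sum = 179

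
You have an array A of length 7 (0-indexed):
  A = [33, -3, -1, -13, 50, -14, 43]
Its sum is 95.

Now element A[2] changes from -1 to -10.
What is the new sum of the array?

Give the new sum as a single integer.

Old value at index 2: -1
New value at index 2: -10
Delta = -10 - -1 = -9
New sum = old_sum + delta = 95 + (-9) = 86

Answer: 86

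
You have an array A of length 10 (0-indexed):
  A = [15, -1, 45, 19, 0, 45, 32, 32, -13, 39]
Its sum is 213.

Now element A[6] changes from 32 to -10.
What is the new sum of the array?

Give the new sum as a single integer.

Old value at index 6: 32
New value at index 6: -10
Delta = -10 - 32 = -42
New sum = old_sum + delta = 213 + (-42) = 171

Answer: 171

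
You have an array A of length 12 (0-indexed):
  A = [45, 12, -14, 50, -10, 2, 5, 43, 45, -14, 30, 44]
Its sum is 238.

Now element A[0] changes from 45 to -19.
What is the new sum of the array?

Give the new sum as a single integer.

Answer: 174

Derivation:
Old value at index 0: 45
New value at index 0: -19
Delta = -19 - 45 = -64
New sum = old_sum + delta = 238 + (-64) = 174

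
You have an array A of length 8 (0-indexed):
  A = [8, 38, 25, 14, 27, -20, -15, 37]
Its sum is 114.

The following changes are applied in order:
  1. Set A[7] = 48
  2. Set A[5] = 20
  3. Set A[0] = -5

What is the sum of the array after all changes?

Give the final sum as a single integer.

Answer: 152

Derivation:
Initial sum: 114
Change 1: A[7] 37 -> 48, delta = 11, sum = 125
Change 2: A[5] -20 -> 20, delta = 40, sum = 165
Change 3: A[0] 8 -> -5, delta = -13, sum = 152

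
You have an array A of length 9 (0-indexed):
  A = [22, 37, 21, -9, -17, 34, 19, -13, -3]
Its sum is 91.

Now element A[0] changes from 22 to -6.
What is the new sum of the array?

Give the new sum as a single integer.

Answer: 63

Derivation:
Old value at index 0: 22
New value at index 0: -6
Delta = -6 - 22 = -28
New sum = old_sum + delta = 91 + (-28) = 63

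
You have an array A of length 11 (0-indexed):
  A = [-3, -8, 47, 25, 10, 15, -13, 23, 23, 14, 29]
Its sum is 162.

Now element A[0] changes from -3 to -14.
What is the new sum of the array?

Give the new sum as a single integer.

Old value at index 0: -3
New value at index 0: -14
Delta = -14 - -3 = -11
New sum = old_sum + delta = 162 + (-11) = 151

Answer: 151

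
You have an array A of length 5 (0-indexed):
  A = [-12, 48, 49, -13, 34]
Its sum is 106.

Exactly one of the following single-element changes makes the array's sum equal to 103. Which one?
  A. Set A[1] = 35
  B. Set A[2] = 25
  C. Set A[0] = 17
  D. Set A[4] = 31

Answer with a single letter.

Option A: A[1] 48->35, delta=-13, new_sum=106+(-13)=93
Option B: A[2] 49->25, delta=-24, new_sum=106+(-24)=82
Option C: A[0] -12->17, delta=29, new_sum=106+(29)=135
Option D: A[4] 34->31, delta=-3, new_sum=106+(-3)=103 <-- matches target

Answer: D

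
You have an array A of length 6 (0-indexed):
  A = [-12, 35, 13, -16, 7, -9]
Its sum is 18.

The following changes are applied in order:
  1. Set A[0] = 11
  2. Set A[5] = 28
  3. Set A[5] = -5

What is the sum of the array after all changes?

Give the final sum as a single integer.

Initial sum: 18
Change 1: A[0] -12 -> 11, delta = 23, sum = 41
Change 2: A[5] -9 -> 28, delta = 37, sum = 78
Change 3: A[5] 28 -> -5, delta = -33, sum = 45

Answer: 45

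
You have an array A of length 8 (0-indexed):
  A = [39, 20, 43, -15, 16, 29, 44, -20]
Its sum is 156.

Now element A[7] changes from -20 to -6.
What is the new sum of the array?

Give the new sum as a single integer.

Answer: 170

Derivation:
Old value at index 7: -20
New value at index 7: -6
Delta = -6 - -20 = 14
New sum = old_sum + delta = 156 + (14) = 170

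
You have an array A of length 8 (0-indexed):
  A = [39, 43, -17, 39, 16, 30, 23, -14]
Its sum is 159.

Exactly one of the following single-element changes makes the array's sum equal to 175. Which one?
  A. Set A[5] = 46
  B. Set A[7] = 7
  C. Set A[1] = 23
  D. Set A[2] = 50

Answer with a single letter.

Option A: A[5] 30->46, delta=16, new_sum=159+(16)=175 <-- matches target
Option B: A[7] -14->7, delta=21, new_sum=159+(21)=180
Option C: A[1] 43->23, delta=-20, new_sum=159+(-20)=139
Option D: A[2] -17->50, delta=67, new_sum=159+(67)=226

Answer: A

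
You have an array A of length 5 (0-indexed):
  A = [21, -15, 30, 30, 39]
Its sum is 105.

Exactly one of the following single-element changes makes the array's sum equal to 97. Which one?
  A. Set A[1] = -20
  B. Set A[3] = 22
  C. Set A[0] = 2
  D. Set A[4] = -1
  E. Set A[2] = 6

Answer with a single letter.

Answer: B

Derivation:
Option A: A[1] -15->-20, delta=-5, new_sum=105+(-5)=100
Option B: A[3] 30->22, delta=-8, new_sum=105+(-8)=97 <-- matches target
Option C: A[0] 21->2, delta=-19, new_sum=105+(-19)=86
Option D: A[4] 39->-1, delta=-40, new_sum=105+(-40)=65
Option E: A[2] 30->6, delta=-24, new_sum=105+(-24)=81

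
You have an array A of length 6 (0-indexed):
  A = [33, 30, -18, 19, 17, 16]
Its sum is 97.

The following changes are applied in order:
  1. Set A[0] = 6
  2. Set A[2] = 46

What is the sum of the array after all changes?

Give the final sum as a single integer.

Answer: 134

Derivation:
Initial sum: 97
Change 1: A[0] 33 -> 6, delta = -27, sum = 70
Change 2: A[2] -18 -> 46, delta = 64, sum = 134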